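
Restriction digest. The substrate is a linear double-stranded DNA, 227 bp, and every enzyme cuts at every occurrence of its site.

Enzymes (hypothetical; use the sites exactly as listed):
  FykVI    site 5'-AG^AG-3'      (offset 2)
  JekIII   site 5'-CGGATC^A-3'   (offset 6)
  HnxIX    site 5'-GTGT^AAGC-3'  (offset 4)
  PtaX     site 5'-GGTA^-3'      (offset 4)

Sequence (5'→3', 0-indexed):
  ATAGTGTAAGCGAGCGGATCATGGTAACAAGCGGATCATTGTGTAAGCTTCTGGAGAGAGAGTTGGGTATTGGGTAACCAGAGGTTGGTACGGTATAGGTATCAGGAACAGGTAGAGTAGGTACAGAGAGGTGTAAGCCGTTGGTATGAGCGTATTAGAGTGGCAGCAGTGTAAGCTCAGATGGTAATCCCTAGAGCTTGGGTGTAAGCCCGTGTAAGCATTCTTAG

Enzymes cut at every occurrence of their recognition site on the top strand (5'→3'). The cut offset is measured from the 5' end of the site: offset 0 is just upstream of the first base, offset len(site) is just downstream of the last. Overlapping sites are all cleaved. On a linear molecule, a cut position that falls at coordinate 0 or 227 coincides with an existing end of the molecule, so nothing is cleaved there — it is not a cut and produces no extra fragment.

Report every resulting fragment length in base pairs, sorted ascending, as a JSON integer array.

Scan for sites:
  FykVI AGAG/2: at [54, 56, 58, 79, 113, 124, 126, 156, 192] ⇒ [56, 58, 60, 81, 115, 126, 128, 158, 194]
  JekIII CGGATCA/6: at [14, 31] ⇒ [20, 37]
  HnxIX GTGTAAGC/4: at [3, 40, 130, 168, 201, 211] ⇒ [7, 44, 134, 172, 205, 215]
  PtaX GGTA/4: at [22, 65, 72, 86, 91, 97, 110, 119, 142, 182] ⇒ [26, 69, 76, 90, 95, 101, 114, 123, 146, 186]

All cut coordinates (distinct, sorted): [7, 20, 26, 37, 44, 56, 58, 60, 69, 76, 81, 90, 95, 101, 114, 115, 123, 126, 128, 134, 146, 158, 172, 186, 194, 205, 215]

Fragment lengths:
  [0,7): 7 bp
  [7,20): 13 bp
  [20,26): 6 bp
  [26,37): 11 bp
  [37,44): 7 bp
  [44,56): 12 bp
  [56,58): 2 bp
  [58,60): 2 bp
  [60,69): 9 bp
  [69,76): 7 bp
  [76,81): 5 bp
  [81,90): 9 bp
  [90,95): 5 bp
  [95,101): 6 bp
  [101,114): 13 bp
  [114,115): 1 bp
  [115,123): 8 bp
  [123,126): 3 bp
  [126,128): 2 bp
  [128,134): 6 bp
  [134,146): 12 bp
  [146,158): 12 bp
  [158,172): 14 bp
  [172,186): 14 bp
  [186,194): 8 bp
  [194,205): 11 bp
  [205,215): 10 bp
  [215,227): 12 bp

[1,2,2,2,3,5,5,6,6,6,7,7,7,8,8,9,9,10,11,11,12,12,12,12,13,13,14,14]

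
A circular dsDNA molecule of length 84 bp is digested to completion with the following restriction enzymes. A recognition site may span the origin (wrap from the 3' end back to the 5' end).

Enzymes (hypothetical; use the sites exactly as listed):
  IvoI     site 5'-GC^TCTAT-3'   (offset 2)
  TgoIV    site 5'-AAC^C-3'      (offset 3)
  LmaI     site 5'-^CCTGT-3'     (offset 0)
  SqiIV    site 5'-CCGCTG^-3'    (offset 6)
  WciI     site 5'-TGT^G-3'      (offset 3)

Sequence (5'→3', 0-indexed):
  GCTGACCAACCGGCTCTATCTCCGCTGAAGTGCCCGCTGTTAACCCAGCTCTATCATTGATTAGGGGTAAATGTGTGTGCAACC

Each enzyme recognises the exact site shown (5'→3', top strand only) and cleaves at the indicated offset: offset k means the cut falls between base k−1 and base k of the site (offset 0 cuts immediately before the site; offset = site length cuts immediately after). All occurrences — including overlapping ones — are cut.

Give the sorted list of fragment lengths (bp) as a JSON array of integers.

[2,2,4,5,5,5,5,6,12,13,25]

Scan for sites:
  IvoI GCTCTAT/2: at [12, 47] ⇒ [14, 49]
  TgoIV AACC/3: at [7, 41, 80] ⇒ [10, 44, 83]
  LmaI (CCTGT, off=0): no sites
  SqiIV CCGCTG/6: at [21, 33, 82] ⇒ [4, 27, 39]
  WciI TGTG/3: at [71, 73, 75] ⇒ [74, 76, 78]

Pooled cuts: [4, 10, 14, 27, 39, 44, 49, 74, 76, 78, 83]

Fragments:
  4→10: 6 bp
  10→14: 4 bp
  14→27: 13 bp
  27→39: 12 bp
  39→44: 5 bp
  44→49: 5 bp
  49→74: 25 bp
  74→76: 2 bp
  76→78: 2 bp
  78→83: 5 bp
  83→4 (wrap): 84-83+4 = 5 bp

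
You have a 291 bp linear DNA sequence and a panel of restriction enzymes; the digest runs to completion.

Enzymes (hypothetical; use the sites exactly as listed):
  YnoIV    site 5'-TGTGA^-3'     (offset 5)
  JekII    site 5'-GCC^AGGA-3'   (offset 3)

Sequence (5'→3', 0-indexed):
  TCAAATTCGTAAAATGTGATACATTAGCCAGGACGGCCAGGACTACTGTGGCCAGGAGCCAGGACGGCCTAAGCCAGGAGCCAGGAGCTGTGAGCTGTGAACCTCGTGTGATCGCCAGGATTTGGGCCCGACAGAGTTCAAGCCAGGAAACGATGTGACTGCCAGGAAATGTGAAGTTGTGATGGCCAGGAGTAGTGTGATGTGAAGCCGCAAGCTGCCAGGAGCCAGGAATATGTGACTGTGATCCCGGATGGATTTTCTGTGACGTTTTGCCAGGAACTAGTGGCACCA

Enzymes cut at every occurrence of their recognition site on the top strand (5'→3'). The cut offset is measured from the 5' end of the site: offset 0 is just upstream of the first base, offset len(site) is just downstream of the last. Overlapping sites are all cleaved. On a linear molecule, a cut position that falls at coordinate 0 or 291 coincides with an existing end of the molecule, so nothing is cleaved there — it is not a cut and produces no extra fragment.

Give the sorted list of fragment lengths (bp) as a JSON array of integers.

Site scan:
  YnoIV TGTGA/5: at [14, 88, 95, 106, 153, 169, 177, 195, 200, 233, 239, 260] ⇒ [19, 93, 100, 111, 158, 174, 182, 200, 205, 238, 244, 265]
  JekII GCCAGGA/3: at [26, 35, 50, 57, 72, 79, 113, 141, 160, 184, 216, 223, 271] ⇒ [29, 38, 53, 60, 75, 82, 116, 144, 163, 187, 219, 226, 274]

Pooled cuts: [19, 29, 38, 53, 60, 75, 82, 93, 100, 111, 116, 144, 158, 163, 174, 182, 187, 200, 205, 219, 226, 238, 244, 265, 274]

Fragments:
  [0,19): 19 bp
  [19,29): 10 bp
  [29,38): 9 bp
  [38,53): 15 bp
  [53,60): 7 bp
  [60,75): 15 bp
  [75,82): 7 bp
  [82,93): 11 bp
  [93,100): 7 bp
  [100,111): 11 bp
  [111,116): 5 bp
  [116,144): 28 bp
  [144,158): 14 bp
  [158,163): 5 bp
  [163,174): 11 bp
  [174,182): 8 bp
  [182,187): 5 bp
  [187,200): 13 bp
  [200,205): 5 bp
  [205,219): 14 bp
  [219,226): 7 bp
  [226,238): 12 bp
  [238,244): 6 bp
  [244,265): 21 bp
  [265,274): 9 bp
  [274,291): 17 bp

[5,5,5,5,6,7,7,7,7,8,9,9,10,11,11,11,12,13,14,14,15,15,17,19,21,28]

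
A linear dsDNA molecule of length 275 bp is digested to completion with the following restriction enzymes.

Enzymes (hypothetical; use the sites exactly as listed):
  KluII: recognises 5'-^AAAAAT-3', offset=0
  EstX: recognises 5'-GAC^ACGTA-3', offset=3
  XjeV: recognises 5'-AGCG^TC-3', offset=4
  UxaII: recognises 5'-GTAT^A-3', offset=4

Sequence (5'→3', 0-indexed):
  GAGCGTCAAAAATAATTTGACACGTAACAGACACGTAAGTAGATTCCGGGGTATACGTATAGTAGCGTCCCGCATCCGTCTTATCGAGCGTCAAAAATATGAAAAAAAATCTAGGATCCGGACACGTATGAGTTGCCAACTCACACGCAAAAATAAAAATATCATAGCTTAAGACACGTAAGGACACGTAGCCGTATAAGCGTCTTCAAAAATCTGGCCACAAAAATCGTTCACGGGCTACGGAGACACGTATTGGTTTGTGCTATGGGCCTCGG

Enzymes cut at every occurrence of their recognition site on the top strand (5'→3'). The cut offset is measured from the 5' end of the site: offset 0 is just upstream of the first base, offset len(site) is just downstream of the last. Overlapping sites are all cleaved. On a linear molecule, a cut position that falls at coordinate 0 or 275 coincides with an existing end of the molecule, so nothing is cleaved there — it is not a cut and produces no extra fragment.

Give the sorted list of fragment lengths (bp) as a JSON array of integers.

Scan for sites:
  KluII AAAAAT/0: at [7, 92, 104, 148, 154, 207, 221] ⇒ [7, 92, 104, 148, 154, 207, 221]
  EstX GACACGTA/3: at [18, 29, 120, 172, 182, 244] ⇒ [21, 32, 123, 175, 185, 247]
  XjeV AGCGTC/4: at [1, 63, 86, 198] ⇒ [5, 67, 90, 202]
  UxaII GTATA/4: at [50, 56, 193] ⇒ [54, 60, 197]

Pooled cuts: [5, 7, 21, 32, 54, 60, 67, 90, 92, 104, 123, 148, 154, 175, 185, 197, 202, 207, 221, 247]

Fragments:
  [0,5): 5 bp
  [5,7): 2 bp
  [7,21): 14 bp
  [21,32): 11 bp
  [32,54): 22 bp
  [54,60): 6 bp
  [60,67): 7 bp
  [67,90): 23 bp
  [90,92): 2 bp
  [92,104): 12 bp
  [104,123): 19 bp
  [123,148): 25 bp
  [148,154): 6 bp
  [154,175): 21 bp
  [175,185): 10 bp
  [185,197): 12 bp
  [197,202): 5 bp
  [202,207): 5 bp
  [207,221): 14 bp
  [221,247): 26 bp
  [247,275): 28 bp

[2,2,5,5,5,6,6,7,10,11,12,12,14,14,19,21,22,23,25,26,28]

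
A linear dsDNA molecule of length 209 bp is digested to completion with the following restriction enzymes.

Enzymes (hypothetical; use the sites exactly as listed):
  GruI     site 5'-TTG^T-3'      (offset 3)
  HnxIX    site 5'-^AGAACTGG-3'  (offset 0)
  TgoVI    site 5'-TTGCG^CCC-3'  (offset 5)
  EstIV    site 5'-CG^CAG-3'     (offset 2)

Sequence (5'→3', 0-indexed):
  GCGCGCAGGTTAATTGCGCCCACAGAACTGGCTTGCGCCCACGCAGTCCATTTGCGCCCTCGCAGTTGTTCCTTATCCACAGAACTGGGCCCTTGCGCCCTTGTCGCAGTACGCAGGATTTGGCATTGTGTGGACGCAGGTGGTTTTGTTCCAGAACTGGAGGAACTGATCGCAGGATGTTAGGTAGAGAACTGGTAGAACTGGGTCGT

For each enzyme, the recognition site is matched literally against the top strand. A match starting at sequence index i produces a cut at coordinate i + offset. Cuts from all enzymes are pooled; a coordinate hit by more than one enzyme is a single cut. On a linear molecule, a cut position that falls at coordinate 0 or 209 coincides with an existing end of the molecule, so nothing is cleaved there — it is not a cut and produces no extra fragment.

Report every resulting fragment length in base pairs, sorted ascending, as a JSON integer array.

Site scan:
  GruI (TTGT, off=3): starts [65, 100, 125, 145] → cuts [68, 103, 128, 148]
  HnxIX (AGAACTGG, off=0): starts [23, 80, 152, 187, 196] → cuts [23, 80, 152, 187, 196]
  TgoVI (TTGCGCCC, off=5): starts [13, 32, 51, 92] → cuts [18, 37, 56, 97]
  EstIV (CGCAG, off=2): starts [3, 41, 60, 104, 111, 134, 170] → cuts [5, 43, 62, 106, 113, 136, 172]

All cut coordinates (distinct, sorted): [5, 18, 23, 37, 43, 56, 62, 68, 80, 97, 103, 106, 113, 128, 136, 148, 152, 172, 187, 196]

Fragment lengths:
  [0,5): 5 bp
  [5,18): 13 bp
  [18,23): 5 bp
  [23,37): 14 bp
  [37,43): 6 bp
  [43,56): 13 bp
  [56,62): 6 bp
  [62,68): 6 bp
  [68,80): 12 bp
  [80,97): 17 bp
  [97,103): 6 bp
  [103,106): 3 bp
  [106,113): 7 bp
  [113,128): 15 bp
  [128,136): 8 bp
  [136,148): 12 bp
  [148,152): 4 bp
  [152,172): 20 bp
  [172,187): 15 bp
  [187,196): 9 bp
  [196,209): 13 bp

[3,4,5,5,6,6,6,6,7,8,9,12,12,13,13,13,14,15,15,17,20]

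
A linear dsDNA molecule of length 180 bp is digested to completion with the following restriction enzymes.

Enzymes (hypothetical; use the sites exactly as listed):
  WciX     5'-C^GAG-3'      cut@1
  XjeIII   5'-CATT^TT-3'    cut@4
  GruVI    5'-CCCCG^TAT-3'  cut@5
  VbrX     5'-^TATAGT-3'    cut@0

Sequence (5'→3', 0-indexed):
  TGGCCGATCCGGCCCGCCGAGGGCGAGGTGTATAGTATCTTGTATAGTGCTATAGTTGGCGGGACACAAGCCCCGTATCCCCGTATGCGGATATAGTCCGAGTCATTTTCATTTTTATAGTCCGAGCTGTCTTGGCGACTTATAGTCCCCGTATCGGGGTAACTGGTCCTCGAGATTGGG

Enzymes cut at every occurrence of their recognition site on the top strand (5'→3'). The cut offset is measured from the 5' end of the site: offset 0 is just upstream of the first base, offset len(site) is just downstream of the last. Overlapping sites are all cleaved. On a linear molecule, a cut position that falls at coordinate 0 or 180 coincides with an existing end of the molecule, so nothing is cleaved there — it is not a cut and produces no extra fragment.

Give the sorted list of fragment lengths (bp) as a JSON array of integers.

Per-enzyme occurrences:
  WciX CGAG/1: at [17, 23, 98, 122, 170] ⇒ [18, 24, 99, 123, 171]
  XjeIII CATTTT/4: at [103, 109] ⇒ [107, 113]
  GruVI CCCCGTAT/5: at [70, 78, 146] ⇒ [75, 83, 151]
  VbrX TATAGT/0: at [30, 42, 50, 91, 115, 140] ⇒ [30, 42, 50, 91, 115, 140]

Pooled cuts: [18, 24, 30, 42, 50, 75, 83, 91, 99, 107, 113, 115, 123, 140, 151, 171]

Fragments:
  [0,18): 18 bp
  [18,24): 6 bp
  [24,30): 6 bp
  [30,42): 12 bp
  [42,50): 8 bp
  [50,75): 25 bp
  [75,83): 8 bp
  [83,91): 8 bp
  [91,99): 8 bp
  [99,107): 8 bp
  [107,113): 6 bp
  [113,115): 2 bp
  [115,123): 8 bp
  [123,140): 17 bp
  [140,151): 11 bp
  [151,171): 20 bp
  [171,180): 9 bp

[2,6,6,6,8,8,8,8,8,8,9,11,12,17,18,20,25]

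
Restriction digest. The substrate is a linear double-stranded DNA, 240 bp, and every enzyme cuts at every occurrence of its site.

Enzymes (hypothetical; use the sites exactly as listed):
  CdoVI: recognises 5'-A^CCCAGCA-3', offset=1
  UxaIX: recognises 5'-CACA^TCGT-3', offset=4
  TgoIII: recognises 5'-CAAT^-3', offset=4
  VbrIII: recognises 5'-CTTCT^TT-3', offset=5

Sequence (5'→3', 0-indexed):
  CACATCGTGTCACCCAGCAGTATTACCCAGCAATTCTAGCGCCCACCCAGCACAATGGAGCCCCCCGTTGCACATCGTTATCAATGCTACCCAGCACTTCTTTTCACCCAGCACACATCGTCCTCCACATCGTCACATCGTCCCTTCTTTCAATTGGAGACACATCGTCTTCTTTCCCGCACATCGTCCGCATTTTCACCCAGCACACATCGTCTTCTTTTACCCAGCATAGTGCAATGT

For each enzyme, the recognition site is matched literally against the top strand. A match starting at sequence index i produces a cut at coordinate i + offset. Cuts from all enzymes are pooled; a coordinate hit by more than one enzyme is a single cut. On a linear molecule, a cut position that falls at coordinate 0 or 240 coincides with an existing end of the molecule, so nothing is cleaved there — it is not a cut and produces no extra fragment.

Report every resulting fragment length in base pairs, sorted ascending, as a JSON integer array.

[2,4,4,4,5,6,8,8,9,9,9,10,10,11,11,11,11,11,11,12,12,13,15,16,18]

Scan for sites:
  CdoVI ACCCAGCA/1: at [11, 24, 44, 88, 105, 197, 221] ⇒ [12, 25, 45, 89, 106, 198, 222]
  UxaIX CACATCGT/4: at [0, 70, 113, 125, 133, 160, 179, 205] ⇒ [4, 74, 117, 129, 137, 164, 183, 209]
  TgoIII CAAT/4: at [30, 52, 81, 150, 234] ⇒ [34, 56, 85, 154, 238]
  VbrIII CTTCTTT/5: at [96, 143, 168, 213] ⇒ [101, 148, 173, 218]

Pooled cuts: [4, 12, 25, 34, 45, 56, 74, 85, 89, 101, 106, 117, 129, 137, 148, 154, 164, 173, 183, 198, 209, 218, 222, 238]

Fragments:
  [0,4): 4 bp
  [4,12): 8 bp
  [12,25): 13 bp
  [25,34): 9 bp
  [34,45): 11 bp
  [45,56): 11 bp
  [56,74): 18 bp
  [74,85): 11 bp
  [85,89): 4 bp
  [89,101): 12 bp
  [101,106): 5 bp
  [106,117): 11 bp
  [117,129): 12 bp
  [129,137): 8 bp
  [137,148): 11 bp
  [148,154): 6 bp
  [154,164): 10 bp
  [164,173): 9 bp
  [173,183): 10 bp
  [183,198): 15 bp
  [198,209): 11 bp
  [209,218): 9 bp
  [218,222): 4 bp
  [222,238): 16 bp
  [238,240): 2 bp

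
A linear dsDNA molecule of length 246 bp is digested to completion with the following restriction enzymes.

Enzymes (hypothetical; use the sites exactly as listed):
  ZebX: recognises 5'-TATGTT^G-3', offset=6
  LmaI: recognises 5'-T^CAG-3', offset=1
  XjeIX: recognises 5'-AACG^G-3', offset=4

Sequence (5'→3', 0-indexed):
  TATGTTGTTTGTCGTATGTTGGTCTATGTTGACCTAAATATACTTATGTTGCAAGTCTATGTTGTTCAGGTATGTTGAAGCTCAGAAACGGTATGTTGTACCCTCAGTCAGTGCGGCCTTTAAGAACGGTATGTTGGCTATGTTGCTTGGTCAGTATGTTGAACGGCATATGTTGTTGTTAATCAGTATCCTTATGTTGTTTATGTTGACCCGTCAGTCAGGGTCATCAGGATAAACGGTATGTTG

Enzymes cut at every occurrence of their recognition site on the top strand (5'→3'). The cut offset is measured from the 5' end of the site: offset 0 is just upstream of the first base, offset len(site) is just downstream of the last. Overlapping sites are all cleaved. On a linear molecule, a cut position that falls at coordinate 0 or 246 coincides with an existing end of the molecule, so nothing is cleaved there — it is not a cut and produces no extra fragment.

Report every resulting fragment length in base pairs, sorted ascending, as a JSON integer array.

[1,3,4,4,5,6,6,7,7,7,7,7,7,8,9,9,9,9,9,9,10,10,11,13,14,15,20,20]

Scan for sites:
  ZebX TATGTTG/6: at [0, 14, 24, 44, 57, 70, 91, 129, 138, 154, 168, 192, 201, 239] ⇒ [6, 20, 30, 50, 63, 76, 97, 135, 144, 160, 174, 198, 207, 245]
  LmaI TCAG/1: at [65, 81, 103, 107, 150, 182, 213, 217, 226] ⇒ [66, 82, 104, 108, 151, 183, 214, 218, 227]
  XjeIX AACGG/4: at [86, 124, 161, 234] ⇒ [90, 128, 165, 238]

Pooled cuts: [6, 20, 30, 50, 63, 66, 76, 82, 90, 97, 104, 108, 128, 135, 144, 151, 160, 165, 174, 183, 198, 207, 214, 218, 227, 238, 245]

Fragment lengths:
  [0,6): 6 bp
  [6,20): 14 bp
  [20,30): 10 bp
  [30,50): 20 bp
  [50,63): 13 bp
  [63,66): 3 bp
  [66,76): 10 bp
  [76,82): 6 bp
  [82,90): 8 bp
  [90,97): 7 bp
  [97,104): 7 bp
  [104,108): 4 bp
  [108,128): 20 bp
  [128,135): 7 bp
  [135,144): 9 bp
  [144,151): 7 bp
  [151,160): 9 bp
  [160,165): 5 bp
  [165,174): 9 bp
  [174,183): 9 bp
  [183,198): 15 bp
  [198,207): 9 bp
  [207,214): 7 bp
  [214,218): 4 bp
  [218,227): 9 bp
  [227,238): 11 bp
  [238,245): 7 bp
  [245,246): 1 bp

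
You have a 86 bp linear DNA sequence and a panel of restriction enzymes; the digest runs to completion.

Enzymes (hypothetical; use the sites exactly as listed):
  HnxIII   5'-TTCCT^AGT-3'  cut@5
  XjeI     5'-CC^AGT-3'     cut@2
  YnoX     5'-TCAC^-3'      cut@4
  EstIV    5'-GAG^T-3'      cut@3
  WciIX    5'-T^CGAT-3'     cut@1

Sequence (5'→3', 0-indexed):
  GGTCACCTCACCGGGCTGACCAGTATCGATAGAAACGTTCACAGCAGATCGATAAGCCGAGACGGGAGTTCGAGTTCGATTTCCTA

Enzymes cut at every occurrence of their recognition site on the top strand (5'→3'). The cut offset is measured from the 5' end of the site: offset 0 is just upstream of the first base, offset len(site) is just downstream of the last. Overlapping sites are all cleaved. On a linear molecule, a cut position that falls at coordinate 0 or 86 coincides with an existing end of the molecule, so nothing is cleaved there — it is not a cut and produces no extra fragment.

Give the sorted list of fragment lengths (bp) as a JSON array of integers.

Per-enzyme occurrences:
  HnxIII (TTCCTAGT, off=5): no sites
  XjeI CCAGT/2: at [19] ⇒ [21]
  YnoX TCAC/4: at [2, 7, 38] ⇒ [6, 11, 42]
  EstIV GAGT/3: at [65, 71] ⇒ [68, 74]
  WciIX TCGAT/1: at [25, 48, 75] ⇒ [26, 49, 76]

Pooled cuts: [6, 11, 21, 26, 42, 49, 68, 74, 76]

Fragment lengths:
  [0,6): 6 bp
  [6,11): 5 bp
  [11,21): 10 bp
  [21,26): 5 bp
  [26,42): 16 bp
  [42,49): 7 bp
  [49,68): 19 bp
  [68,74): 6 bp
  [74,76): 2 bp
  [76,86): 10 bp

[2,5,5,6,6,7,10,10,16,19]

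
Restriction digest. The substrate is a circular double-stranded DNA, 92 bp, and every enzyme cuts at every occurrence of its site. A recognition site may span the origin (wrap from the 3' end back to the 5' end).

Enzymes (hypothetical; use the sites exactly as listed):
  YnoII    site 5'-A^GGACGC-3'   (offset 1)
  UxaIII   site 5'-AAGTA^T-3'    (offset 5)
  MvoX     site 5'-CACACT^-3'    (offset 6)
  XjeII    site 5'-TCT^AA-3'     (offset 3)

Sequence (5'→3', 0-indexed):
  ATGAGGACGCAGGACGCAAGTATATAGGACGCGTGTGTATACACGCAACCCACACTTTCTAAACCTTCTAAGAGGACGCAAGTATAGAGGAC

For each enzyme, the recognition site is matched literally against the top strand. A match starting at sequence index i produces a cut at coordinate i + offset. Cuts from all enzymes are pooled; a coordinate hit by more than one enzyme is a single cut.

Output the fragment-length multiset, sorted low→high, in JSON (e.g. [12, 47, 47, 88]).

Per-enzyme occurrences:
  YnoII AGGACGC/1: at [3, 10, 25, 72] ⇒ [4, 11, 26, 73]
  UxaIII AAGTAT/5: at [17, 79] ⇒ [22, 84]
  MvoX CACACT/6: at [50] ⇒ [56]
  XjeII TCTAA/3: at [57, 66] ⇒ [60, 69]

All cut coordinates (distinct, sorted): [4, 11, 22, 26, 56, 60, 69, 73, 84]

Fragments:
  4→11: 7 bp
  11→22: 11 bp
  22→26: 4 bp
  26→56: 30 bp
  56→60: 4 bp
  60→69: 9 bp
  69→73: 4 bp
  73→84: 11 bp
  84→4 (wrap): 92-84+4 = 12 bp

[4,4,4,7,9,11,11,12,30]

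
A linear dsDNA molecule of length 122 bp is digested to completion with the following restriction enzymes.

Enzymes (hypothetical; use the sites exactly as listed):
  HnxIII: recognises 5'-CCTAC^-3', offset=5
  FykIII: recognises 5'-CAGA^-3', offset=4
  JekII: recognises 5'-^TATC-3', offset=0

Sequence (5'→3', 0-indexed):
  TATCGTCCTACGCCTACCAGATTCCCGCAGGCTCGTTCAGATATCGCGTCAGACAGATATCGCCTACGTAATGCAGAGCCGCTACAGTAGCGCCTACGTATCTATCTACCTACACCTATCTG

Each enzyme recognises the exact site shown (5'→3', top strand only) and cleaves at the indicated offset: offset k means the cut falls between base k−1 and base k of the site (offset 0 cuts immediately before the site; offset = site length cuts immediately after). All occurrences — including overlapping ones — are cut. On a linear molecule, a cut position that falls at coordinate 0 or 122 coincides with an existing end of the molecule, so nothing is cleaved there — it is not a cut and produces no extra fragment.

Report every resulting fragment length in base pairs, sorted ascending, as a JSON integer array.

Site scan:
  HnxIII (CCTAC, off=5): starts [6, 12, 62, 92, 108] → cuts [11, 17, 67, 97, 113]
  FykIII (CAGA, off=4): starts [17, 37, 49, 53, 73] → cuts [21, 41, 53, 57, 77]
  JekII (TATC, off=0): starts [0, 41, 57, 98, 102, 116] → cuts [41, 57, 98, 102, 116] (position 0 is a terminus of the linear molecule — no cut)

All cut coordinates (distinct, sorted): [11, 17, 21, 41, 53, 57, 67, 77, 97, 98, 102, 113, 116]

Fragment lengths:
  [0,11): 11 bp
  [11,17): 6 bp
  [17,21): 4 bp
  [21,41): 20 bp
  [41,53): 12 bp
  [53,57): 4 bp
  [57,67): 10 bp
  [67,77): 10 bp
  [77,97): 20 bp
  [97,98): 1 bp
  [98,102): 4 bp
  [102,113): 11 bp
  [113,116): 3 bp
  [116,122): 6 bp

[1,3,4,4,4,6,6,10,10,11,11,12,20,20]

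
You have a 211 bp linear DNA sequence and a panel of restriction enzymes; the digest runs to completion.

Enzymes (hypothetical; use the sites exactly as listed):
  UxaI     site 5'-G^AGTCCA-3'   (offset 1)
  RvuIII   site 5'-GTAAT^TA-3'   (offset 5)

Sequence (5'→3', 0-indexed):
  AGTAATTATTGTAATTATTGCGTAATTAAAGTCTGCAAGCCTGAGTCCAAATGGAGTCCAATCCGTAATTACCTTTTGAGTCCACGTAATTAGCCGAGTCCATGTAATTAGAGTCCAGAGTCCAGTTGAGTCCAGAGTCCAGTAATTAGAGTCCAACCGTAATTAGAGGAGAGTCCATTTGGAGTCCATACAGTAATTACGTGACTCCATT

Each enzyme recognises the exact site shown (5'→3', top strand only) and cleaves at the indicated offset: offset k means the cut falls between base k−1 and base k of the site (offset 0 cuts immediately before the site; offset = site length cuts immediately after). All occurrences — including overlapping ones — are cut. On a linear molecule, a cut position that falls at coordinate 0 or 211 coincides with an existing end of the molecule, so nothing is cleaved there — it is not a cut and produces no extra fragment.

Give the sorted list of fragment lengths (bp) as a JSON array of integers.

[3,3,6,6,7,7,8,9,9,10,11,11,11,11,12,12,14,14,15,15,17]

Scan for sites:
  UxaI GAGTCCA/1: at [42, 53, 77, 95, 110, 117, 127, 134, 148, 170, 181] ⇒ [43, 54, 78, 96, 111, 118, 128, 135, 149, 171, 182]
  RvuIII GTAATTA/5: at [1, 10, 21, 64, 85, 103, 141, 158, 192] ⇒ [6, 15, 26, 69, 90, 108, 146, 163, 197]

Pooled cuts: [6, 15, 26, 43, 54, 69, 78, 90, 96, 108, 111, 118, 128, 135, 146, 149, 163, 171, 182, 197]

Fragment lengths:
  [0,6): 6 bp
  [6,15): 9 bp
  [15,26): 11 bp
  [26,43): 17 bp
  [43,54): 11 bp
  [54,69): 15 bp
  [69,78): 9 bp
  [78,90): 12 bp
  [90,96): 6 bp
  [96,108): 12 bp
  [108,111): 3 bp
  [111,118): 7 bp
  [118,128): 10 bp
  [128,135): 7 bp
  [135,146): 11 bp
  [146,149): 3 bp
  [149,163): 14 bp
  [163,171): 8 bp
  [171,182): 11 bp
  [182,197): 15 bp
  [197,211): 14 bp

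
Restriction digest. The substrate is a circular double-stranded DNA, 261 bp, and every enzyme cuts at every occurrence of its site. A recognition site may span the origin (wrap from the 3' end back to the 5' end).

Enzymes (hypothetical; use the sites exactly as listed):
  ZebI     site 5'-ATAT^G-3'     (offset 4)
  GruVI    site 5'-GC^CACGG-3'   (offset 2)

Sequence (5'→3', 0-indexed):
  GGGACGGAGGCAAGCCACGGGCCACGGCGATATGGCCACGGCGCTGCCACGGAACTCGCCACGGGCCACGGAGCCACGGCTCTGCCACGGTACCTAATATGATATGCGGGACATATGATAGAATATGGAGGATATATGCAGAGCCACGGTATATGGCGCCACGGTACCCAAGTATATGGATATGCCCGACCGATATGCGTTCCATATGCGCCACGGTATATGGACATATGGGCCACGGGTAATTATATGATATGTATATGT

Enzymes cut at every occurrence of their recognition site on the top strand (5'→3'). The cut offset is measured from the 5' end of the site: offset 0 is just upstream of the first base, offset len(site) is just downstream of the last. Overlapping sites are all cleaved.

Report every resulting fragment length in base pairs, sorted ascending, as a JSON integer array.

[3,4,4,5,5,5,6,6,7,7,7,8,8,10,10,10,11,11,11,11,11,11,12,13,15,15,17,18]

Scan for sites:
  ZebI (ATATG, off=4): starts [29, 96, 101, 112, 122, 133, 150, 173, 179, 192, 203, 217, 225, 244, 249, 255] → cuts [33, 100, 105, 116, 126, 137, 154, 177, 183, 196, 207, 221, 229, 248, 253, 259]
  GruVI (GCCACGG, off=2): starts [13, 20, 34, 45, 57, 64, 72, 83, 142, 157, 209, 231] → cuts [15, 22, 36, 47, 59, 66, 74, 85, 144, 159, 211, 233]

Pooled cuts: [15, 22, 33, 36, 47, 59, 66, 74, 85, 100, 105, 116, 126, 137, 144, 154, 159, 177, 183, 196, 207, 211, 221, 229, 233, 248, 253, 259]

Fragments:
  15→22: 7 bp
  22→33: 11 bp
  33→36: 3 bp
  36→47: 11 bp
  47→59: 12 bp
  59→66: 7 bp
  66→74: 8 bp
  74→85: 11 bp
  85→100: 15 bp
  100→105: 5 bp
  105→116: 11 bp
  116→126: 10 bp
  126→137: 11 bp
  137→144: 7 bp
  144→154: 10 bp
  154→159: 5 bp
  159→177: 18 bp
  177→183: 6 bp
  183→196: 13 bp
  196→207: 11 bp
  207→211: 4 bp
  211→221: 10 bp
  221→229: 8 bp
  229→233: 4 bp
  233→248: 15 bp
  248→253: 5 bp
  253→259: 6 bp
  259→15 (wrap): 261-259+15 = 17 bp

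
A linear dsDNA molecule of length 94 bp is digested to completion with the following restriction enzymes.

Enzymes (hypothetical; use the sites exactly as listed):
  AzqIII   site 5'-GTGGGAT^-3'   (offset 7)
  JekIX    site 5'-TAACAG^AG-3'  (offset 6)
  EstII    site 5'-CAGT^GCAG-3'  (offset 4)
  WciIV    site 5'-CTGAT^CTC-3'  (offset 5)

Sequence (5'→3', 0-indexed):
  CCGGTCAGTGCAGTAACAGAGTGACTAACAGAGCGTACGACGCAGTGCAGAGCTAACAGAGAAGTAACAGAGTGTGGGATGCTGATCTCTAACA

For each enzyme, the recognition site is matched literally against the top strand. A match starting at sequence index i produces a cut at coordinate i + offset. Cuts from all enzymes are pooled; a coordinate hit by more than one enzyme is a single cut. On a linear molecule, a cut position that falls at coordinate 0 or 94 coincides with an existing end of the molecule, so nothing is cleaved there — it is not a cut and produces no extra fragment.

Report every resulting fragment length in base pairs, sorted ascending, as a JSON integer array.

[6,8,9,10,10,11,12,13,15]

Scan for sites:
  AzqIII (GTGGGAT, off=7): starts [73] → cuts [80]
  JekIX (TAACAGAG, off=6): starts [13, 25, 53, 64] → cuts [19, 31, 59, 70]
  EstII (CAGTGCAG, off=4): starts [5, 42] → cuts [9, 46]
  WciIV (CTGATCTC, off=5): starts [81] → cuts [86]

Pooled cuts: [9, 19, 31, 46, 59, 70, 80, 86]

Fragment lengths:
  [0,9): 9 bp
  [9,19): 10 bp
  [19,31): 12 bp
  [31,46): 15 bp
  [46,59): 13 bp
  [59,70): 11 bp
  [70,80): 10 bp
  [80,86): 6 bp
  [86,94): 8 bp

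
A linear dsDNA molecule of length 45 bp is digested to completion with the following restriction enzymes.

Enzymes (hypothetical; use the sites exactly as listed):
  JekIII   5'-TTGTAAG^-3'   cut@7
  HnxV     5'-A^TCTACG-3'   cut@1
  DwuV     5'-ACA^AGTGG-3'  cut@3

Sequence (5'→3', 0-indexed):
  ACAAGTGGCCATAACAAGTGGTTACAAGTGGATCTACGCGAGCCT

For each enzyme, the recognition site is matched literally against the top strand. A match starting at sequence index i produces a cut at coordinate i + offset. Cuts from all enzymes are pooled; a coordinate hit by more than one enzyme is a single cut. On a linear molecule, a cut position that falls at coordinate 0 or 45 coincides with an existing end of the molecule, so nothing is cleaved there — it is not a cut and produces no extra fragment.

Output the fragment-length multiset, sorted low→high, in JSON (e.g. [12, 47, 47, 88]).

Site scan:
  JekIII (TTGTAAG, off=7): no sites
  HnxV (ATCTACG, off=1): starts [31] → cuts [32]
  DwuV (ACAAGTGG, off=3): starts [0, 13, 23] → cuts [3, 16, 26]

Pooled cuts: [3, 16, 26, 32]

Fragment lengths:
  [0,3): 3 bp
  [3,16): 13 bp
  [16,26): 10 bp
  [26,32): 6 bp
  [32,45): 13 bp

[3,6,10,13,13]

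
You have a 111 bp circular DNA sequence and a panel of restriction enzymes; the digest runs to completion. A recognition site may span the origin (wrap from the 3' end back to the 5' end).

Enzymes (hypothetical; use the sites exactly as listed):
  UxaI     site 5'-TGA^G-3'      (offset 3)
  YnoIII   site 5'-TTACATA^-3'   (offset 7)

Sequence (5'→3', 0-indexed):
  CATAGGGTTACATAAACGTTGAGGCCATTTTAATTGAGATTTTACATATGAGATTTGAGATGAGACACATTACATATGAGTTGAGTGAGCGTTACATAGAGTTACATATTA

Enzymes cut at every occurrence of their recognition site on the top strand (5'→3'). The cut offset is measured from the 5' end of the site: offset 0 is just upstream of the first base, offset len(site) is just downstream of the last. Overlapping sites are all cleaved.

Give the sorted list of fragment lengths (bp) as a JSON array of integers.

Site scan:
  UxaI TGAG/3: at [19, 34, 48, 55, 60, 76, 81, 85] ⇒ [22, 37, 51, 58, 63, 79, 84, 88]
  YnoIII TTACATA/7: at [7, 41, 69, 91, 101, 108] ⇒ [4, 14, 48, 76, 98, 108]

Pooled cuts: [4, 14, 22, 37, 48, 51, 58, 63, 76, 79, 84, 88, 98, 108]

Fragments:
  4→14: 10 bp
  14→22: 8 bp
  22→37: 15 bp
  37→48: 11 bp
  48→51: 3 bp
  51→58: 7 bp
  58→63: 5 bp
  63→76: 13 bp
  76→79: 3 bp
  79→84: 5 bp
  84→88: 4 bp
  88→98: 10 bp
  98→108: 10 bp
  108→4 (wrap): 111-108+4 = 7 bp

[3,3,4,5,5,7,7,8,10,10,10,11,13,15]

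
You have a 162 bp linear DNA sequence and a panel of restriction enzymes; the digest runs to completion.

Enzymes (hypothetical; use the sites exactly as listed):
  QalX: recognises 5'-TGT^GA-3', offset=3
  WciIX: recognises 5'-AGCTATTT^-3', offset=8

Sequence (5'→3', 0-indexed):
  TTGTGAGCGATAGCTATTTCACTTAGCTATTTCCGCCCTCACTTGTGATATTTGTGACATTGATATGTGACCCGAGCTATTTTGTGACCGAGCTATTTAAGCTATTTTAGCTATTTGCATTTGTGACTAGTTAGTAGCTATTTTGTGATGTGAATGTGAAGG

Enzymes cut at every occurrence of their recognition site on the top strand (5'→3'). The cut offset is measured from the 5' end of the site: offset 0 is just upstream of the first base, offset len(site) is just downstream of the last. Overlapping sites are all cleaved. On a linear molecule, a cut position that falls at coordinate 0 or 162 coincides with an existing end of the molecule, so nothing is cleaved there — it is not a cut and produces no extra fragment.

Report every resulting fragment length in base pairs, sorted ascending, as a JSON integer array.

Scan for sites:
  QalX TGTGA/3: at [1, 43, 52, 65, 82, 121, 143, 148, 154] ⇒ [4, 46, 55, 68, 85, 124, 146, 151, 157]
  WciIX AGCTATTT/8: at [11, 24, 74, 90, 99, 108, 135] ⇒ [19, 32, 82, 98, 107, 116, 143]

All cut coordinates (distinct, sorted): [4, 19, 32, 46, 55, 68, 82, 85, 98, 107, 116, 124, 143, 146, 151, 157]

Fragment lengths:
  [0,4): 4 bp
  [4,19): 15 bp
  [19,32): 13 bp
  [32,46): 14 bp
  [46,55): 9 bp
  [55,68): 13 bp
  [68,82): 14 bp
  [82,85): 3 bp
  [85,98): 13 bp
  [98,107): 9 bp
  [107,116): 9 bp
  [116,124): 8 bp
  [124,143): 19 bp
  [143,146): 3 bp
  [146,151): 5 bp
  [151,157): 6 bp
  [157,162): 5 bp

[3,3,4,5,5,6,8,9,9,9,13,13,13,14,14,15,19]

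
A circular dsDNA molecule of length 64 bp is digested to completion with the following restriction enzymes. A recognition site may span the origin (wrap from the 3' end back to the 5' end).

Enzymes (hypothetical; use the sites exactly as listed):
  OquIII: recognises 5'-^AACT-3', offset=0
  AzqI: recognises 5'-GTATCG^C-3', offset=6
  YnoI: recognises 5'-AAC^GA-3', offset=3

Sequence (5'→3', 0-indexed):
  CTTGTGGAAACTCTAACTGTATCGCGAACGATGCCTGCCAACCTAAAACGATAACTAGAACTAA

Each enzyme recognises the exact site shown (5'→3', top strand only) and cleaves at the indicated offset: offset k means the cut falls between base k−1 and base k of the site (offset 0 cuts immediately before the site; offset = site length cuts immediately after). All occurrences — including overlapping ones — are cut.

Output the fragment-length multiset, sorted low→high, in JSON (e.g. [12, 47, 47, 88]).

Per-enzyme occurrences:
  OquIII AACT/0: at [8, 14, 52, 58, 62] ⇒ [8, 14, 52, 58, 62]
  AzqI GTATCGC/6: at [18] ⇒ [24]
  YnoI AACGA/3: at [26, 46] ⇒ [29, 49]

Pooled cuts: [8, 14, 24, 29, 49, 52, 58, 62]

Fragment lengths:
  8→14: 6 bp
  14→24: 10 bp
  24→29: 5 bp
  29→49: 20 bp
  49→52: 3 bp
  52→58: 6 bp
  58→62: 4 bp
  62→8 (wrap): 64-62+8 = 10 bp

[3,4,5,6,6,10,10,20]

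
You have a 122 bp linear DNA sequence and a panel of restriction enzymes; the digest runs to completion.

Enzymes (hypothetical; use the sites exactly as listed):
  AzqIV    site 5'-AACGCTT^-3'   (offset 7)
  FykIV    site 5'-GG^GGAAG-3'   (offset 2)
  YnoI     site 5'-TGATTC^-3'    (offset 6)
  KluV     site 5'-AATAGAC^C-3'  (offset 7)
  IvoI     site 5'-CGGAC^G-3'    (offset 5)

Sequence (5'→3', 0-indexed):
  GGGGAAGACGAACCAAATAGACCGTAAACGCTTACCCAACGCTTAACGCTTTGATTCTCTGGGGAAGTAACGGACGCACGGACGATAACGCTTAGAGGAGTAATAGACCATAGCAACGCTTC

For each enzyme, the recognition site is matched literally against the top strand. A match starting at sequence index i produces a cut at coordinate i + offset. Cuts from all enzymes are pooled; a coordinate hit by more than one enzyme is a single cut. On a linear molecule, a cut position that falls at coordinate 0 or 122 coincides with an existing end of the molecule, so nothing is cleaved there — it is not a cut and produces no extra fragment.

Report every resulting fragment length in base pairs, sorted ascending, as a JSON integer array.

Per-enzyme occurrences:
  AzqIV AACGCTT/7: at [26, 37, 44, 86, 114] ⇒ [33, 44, 51, 93, 121]
  FykIV GGGGAAG/2: at [0, 60] ⇒ [2, 62]
  YnoI TGATTC/6: at [51] ⇒ [57]
  KluV AATAGACC/7: at [15, 101] ⇒ [22, 108]
  IvoI CGGACG/5: at [70, 78] ⇒ [75, 83]

Pooled cuts: [2, 22, 33, 44, 51, 57, 62, 75, 83, 93, 108, 121]

Fragments:
  [0,2): 2 bp
  [2,22): 20 bp
  [22,33): 11 bp
  [33,44): 11 bp
  [44,51): 7 bp
  [51,57): 6 bp
  [57,62): 5 bp
  [62,75): 13 bp
  [75,83): 8 bp
  [83,93): 10 bp
  [93,108): 15 bp
  [108,121): 13 bp
  [121,122): 1 bp

[1,2,5,6,7,8,10,11,11,13,13,15,20]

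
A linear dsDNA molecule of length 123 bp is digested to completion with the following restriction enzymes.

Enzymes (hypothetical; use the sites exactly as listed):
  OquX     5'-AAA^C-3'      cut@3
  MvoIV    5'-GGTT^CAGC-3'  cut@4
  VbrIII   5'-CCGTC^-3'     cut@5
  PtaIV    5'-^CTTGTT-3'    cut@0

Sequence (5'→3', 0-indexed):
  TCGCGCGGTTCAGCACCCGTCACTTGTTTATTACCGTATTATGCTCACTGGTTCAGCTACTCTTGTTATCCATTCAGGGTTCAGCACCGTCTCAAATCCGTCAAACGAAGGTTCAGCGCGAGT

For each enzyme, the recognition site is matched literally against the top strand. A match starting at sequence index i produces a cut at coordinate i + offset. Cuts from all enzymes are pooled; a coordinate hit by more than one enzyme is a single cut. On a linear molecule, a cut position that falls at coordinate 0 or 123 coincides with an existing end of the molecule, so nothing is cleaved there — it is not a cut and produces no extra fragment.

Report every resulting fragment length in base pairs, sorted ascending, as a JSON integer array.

[1,3,8,8,10,10,10,11,11,20,31]

Per-enzyme occurrences:
  OquX AAAC/3: at [102] ⇒ [105]
  MvoIV GGTTCAGC/4: at [6, 49, 77, 109] ⇒ [10, 53, 81, 113]
  VbrIII CCGTC/5: at [16, 86, 97] ⇒ [21, 91, 102]
  PtaIV CTTGTT/0: at [22, 61] ⇒ [22, 61]

All cut coordinates (distinct, sorted): [10, 21, 22, 53, 61, 81, 91, 102, 105, 113]

Fragments:
  [0,10): 10 bp
  [10,21): 11 bp
  [21,22): 1 bp
  [22,53): 31 bp
  [53,61): 8 bp
  [61,81): 20 bp
  [81,91): 10 bp
  [91,102): 11 bp
  [102,105): 3 bp
  [105,113): 8 bp
  [113,123): 10 bp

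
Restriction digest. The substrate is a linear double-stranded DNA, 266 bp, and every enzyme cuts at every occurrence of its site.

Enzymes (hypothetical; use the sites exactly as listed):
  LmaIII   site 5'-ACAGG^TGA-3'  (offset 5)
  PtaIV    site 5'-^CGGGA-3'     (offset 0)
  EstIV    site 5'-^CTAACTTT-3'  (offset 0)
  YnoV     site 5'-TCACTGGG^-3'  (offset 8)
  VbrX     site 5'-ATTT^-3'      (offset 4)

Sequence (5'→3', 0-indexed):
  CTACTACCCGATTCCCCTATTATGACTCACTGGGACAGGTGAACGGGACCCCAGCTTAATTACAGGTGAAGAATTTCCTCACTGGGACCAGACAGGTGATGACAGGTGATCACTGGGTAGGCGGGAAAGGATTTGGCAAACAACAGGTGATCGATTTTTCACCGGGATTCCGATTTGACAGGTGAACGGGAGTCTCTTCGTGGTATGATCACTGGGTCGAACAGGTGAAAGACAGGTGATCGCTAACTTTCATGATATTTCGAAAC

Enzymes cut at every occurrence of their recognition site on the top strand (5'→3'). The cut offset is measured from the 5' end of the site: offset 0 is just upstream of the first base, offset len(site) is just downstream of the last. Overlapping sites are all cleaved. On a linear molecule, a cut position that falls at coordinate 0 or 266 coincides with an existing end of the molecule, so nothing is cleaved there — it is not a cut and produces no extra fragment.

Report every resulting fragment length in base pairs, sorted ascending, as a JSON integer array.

[4,4,4,5,5,6,6,6,9,10,10,10,10,10,11,11,13,13,14,18,23,30,34]

Site scan:
  LmaIII (ACAGGTGA, off=5): starts [34, 61, 91, 101, 142, 177, 220, 231] → cuts [39, 66, 96, 106, 147, 182, 225, 236]
  PtaIV (CGGGA, off=0): starts [43, 121, 162, 186] → cuts [43, 121, 162, 186]
  EstIV (CTAACTTT, off=0): starts [242] → cuts [242]
  YnoV (TCACTGGG, off=8): starts [26, 78, 109, 208] → cuts [34, 86, 117, 216]
  VbrX (ATTT, off=4): starts [72, 130, 153, 172, 256] → cuts [76, 134, 157, 176, 260]

Pooled cuts: [34, 39, 43, 66, 76, 86, 96, 106, 117, 121, 134, 147, 157, 162, 176, 182, 186, 216, 225, 236, 242, 260]

Fragments:
  [0,34): 34 bp
  [34,39): 5 bp
  [39,43): 4 bp
  [43,66): 23 bp
  [66,76): 10 bp
  [76,86): 10 bp
  [86,96): 10 bp
  [96,106): 10 bp
  [106,117): 11 bp
  [117,121): 4 bp
  [121,134): 13 bp
  [134,147): 13 bp
  [147,157): 10 bp
  [157,162): 5 bp
  [162,176): 14 bp
  [176,182): 6 bp
  [182,186): 4 bp
  [186,216): 30 bp
  [216,225): 9 bp
  [225,236): 11 bp
  [236,242): 6 bp
  [242,260): 18 bp
  [260,266): 6 bp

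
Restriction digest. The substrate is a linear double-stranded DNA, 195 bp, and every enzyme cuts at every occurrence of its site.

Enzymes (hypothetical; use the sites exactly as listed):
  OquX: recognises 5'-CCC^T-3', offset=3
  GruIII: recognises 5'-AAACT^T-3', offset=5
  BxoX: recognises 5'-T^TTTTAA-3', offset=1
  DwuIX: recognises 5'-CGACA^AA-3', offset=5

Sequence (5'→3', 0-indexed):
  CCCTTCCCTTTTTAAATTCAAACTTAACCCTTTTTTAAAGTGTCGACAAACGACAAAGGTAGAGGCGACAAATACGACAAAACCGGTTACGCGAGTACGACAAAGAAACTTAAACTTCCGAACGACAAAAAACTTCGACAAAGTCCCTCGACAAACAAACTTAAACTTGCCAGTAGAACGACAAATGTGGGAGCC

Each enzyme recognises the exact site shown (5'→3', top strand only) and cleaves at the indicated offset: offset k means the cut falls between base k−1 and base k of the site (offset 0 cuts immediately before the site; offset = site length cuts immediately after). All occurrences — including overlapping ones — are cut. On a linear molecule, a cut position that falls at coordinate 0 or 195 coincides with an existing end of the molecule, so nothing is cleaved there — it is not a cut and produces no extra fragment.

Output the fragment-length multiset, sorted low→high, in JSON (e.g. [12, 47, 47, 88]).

[1,2,3,5,6,6,6,6,6,7,7,7,8,8,9,11,12,15,15,16,16,23]

Site scan:
  OquX CCCT/3: at [0, 5, 27, 144] ⇒ [3, 8, 30, 147]
  GruIII AAACTT/5: at [19, 105, 111, 129, 156, 162] ⇒ [24, 110, 116, 134, 161, 167]
  BxoX TTTTTAA/1: at [8, 31] ⇒ [9, 32]
  DwuIX CGACAAA/5: at [43, 50, 65, 74, 97, 122, 135, 148, 178] ⇒ [48, 55, 70, 79, 102, 127, 140, 153, 183]

Pooled cuts: [3, 8, 9, 24, 30, 32, 48, 55, 70, 79, 102, 110, 116, 127, 134, 140, 147, 153, 161, 167, 183]

Fragment lengths:
  [0,3): 3 bp
  [3,8): 5 bp
  [8,9): 1 bp
  [9,24): 15 bp
  [24,30): 6 bp
  [30,32): 2 bp
  [32,48): 16 bp
  [48,55): 7 bp
  [55,70): 15 bp
  [70,79): 9 bp
  [79,102): 23 bp
  [102,110): 8 bp
  [110,116): 6 bp
  [116,127): 11 bp
  [127,134): 7 bp
  [134,140): 6 bp
  [140,147): 7 bp
  [147,153): 6 bp
  [153,161): 8 bp
  [161,167): 6 bp
  [167,183): 16 bp
  [183,195): 12 bp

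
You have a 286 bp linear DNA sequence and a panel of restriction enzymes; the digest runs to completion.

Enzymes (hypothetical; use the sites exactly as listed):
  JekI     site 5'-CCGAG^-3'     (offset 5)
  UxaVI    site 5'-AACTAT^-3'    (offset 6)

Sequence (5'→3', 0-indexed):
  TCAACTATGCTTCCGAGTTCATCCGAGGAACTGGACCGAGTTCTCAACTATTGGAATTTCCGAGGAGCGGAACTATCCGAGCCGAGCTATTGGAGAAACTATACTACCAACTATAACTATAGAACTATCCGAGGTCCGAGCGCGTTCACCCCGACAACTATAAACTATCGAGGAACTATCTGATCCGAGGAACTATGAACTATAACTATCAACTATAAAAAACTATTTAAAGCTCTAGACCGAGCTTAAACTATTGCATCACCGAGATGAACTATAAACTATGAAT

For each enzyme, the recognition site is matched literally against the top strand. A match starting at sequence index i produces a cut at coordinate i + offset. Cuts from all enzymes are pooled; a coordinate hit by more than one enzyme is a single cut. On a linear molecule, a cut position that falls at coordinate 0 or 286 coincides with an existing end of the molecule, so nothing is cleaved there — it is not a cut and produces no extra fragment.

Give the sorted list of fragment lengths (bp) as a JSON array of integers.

[4,5,5,5,6,6,7,7,7,7,7,7,8,8,9,9,10,10,10,10,11,11,12,12,12,13,13,16,18,21]

Site scan:
  JekI (CCGAG, off=5): starts [12, 22, 35, 59, 76, 81, 128, 135, 184, 239, 261] → cuts [17, 27, 40, 64, 81, 86, 133, 140, 189, 244, 266]
  UxaVI (AACTAT, off=6): starts [2, 45, 70, 96, 108, 114, 122, 155, 162, 173, 190, 197, 203, 210, 220, 248, 269, 276] → cuts [8, 51, 76, 102, 114, 120, 128, 161, 168, 179, 196, 203, 209, 216, 226, 254, 275, 282]

Pooled cuts: [8, 17, 27, 40, 51, 64, 76, 81, 86, 102, 114, 120, 128, 133, 140, 161, 168, 179, 189, 196, 203, 209, 216, 226, 244, 254, 266, 275, 282]

Fragment lengths:
  [0,8): 8 bp
  [8,17): 9 bp
  [17,27): 10 bp
  [27,40): 13 bp
  [40,51): 11 bp
  [51,64): 13 bp
  [64,76): 12 bp
  [76,81): 5 bp
  [81,86): 5 bp
  [86,102): 16 bp
  [102,114): 12 bp
  [114,120): 6 bp
  [120,128): 8 bp
  [128,133): 5 bp
  [133,140): 7 bp
  [140,161): 21 bp
  [161,168): 7 bp
  [168,179): 11 bp
  [179,189): 10 bp
  [189,196): 7 bp
  [196,203): 7 bp
  [203,209): 6 bp
  [209,216): 7 bp
  [216,226): 10 bp
  [226,244): 18 bp
  [244,254): 10 bp
  [254,266): 12 bp
  [266,275): 9 bp
  [275,282): 7 bp
  [282,286): 4 bp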